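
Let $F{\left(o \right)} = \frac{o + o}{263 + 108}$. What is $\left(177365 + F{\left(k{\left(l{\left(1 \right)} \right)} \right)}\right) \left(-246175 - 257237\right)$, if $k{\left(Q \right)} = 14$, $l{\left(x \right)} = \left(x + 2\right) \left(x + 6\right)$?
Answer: $- \frac{4732248490788}{53} \approx -8.9288 \cdot 10^{10}$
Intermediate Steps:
$l{\left(x \right)} = \left(2 + x\right) \left(6 + x\right)$
$F{\left(o \right)} = \frac{2 o}{371}$
$\left(177365 + F{\left(k{\left(l{\left(1 \right)} \right)} \right)}\right) \left(-246175 - 257237\right) = \left(177365 + \frac{2}{371} \cdot 14\right) \left(-246175 - 257237\right) = \left(177365 + \frac{4}{53}\right) \left(-503412\right) = \frac{9400349}{53} \left(-503412\right) = - \frac{4732248490788}{53}$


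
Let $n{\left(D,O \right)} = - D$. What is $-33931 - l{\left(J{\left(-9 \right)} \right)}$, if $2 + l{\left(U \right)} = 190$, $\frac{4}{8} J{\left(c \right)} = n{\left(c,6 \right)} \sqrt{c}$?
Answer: $-34119$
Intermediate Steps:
$J{\left(c \right)} = - 2 c^{\frac{3}{2}}$ ($J{\left(c \right)} = 2 - c \sqrt{c} = 2 \left(- c^{\frac{3}{2}}\right) = - 2 c^{\frac{3}{2}}$)
$l{\left(U \right)} = 188$ ($l{\left(U \right)} = -2 + 190 = 188$)
$-33931 - l{\left(J{\left(-9 \right)} \right)} = -33931 - 188 = -34119$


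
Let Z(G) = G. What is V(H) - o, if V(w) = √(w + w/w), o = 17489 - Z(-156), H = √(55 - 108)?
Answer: -17645 + √(1 + I*√53) ≈ -17643.0 + 1.7816*I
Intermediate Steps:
H = I*√53 (H = √(-53) = I*√53 ≈ 7.2801*I)
o = 17645 (o = 17489 - 1*(-156) = 17489 + 156 = 17645)
V(w) = √(1 + w) (V(w) = √(w + 1) = √(1 + w))
V(H) - o = √(1 + I*√53) - 1*17645 = √(1 + I*√53) - 17645 = -17645 + √(1 + I*√53)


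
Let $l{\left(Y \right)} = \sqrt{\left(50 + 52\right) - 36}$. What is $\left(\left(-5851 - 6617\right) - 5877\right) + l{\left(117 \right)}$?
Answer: $-18345 + \sqrt{66} \approx -18337.0$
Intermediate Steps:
$l{\left(Y \right)} = \sqrt{66}$ ($l{\left(Y \right)} = \sqrt{102 - 36} = \sqrt{66}$)
$\left(\left(-5851 - 6617\right) - 5877\right) + l{\left(117 \right)} = \left(\left(-5851 - 6617\right) - 5877\right) + \sqrt{66} = \left(-12468 - 5877\right) + \sqrt{66} = -18345 + \sqrt{66}$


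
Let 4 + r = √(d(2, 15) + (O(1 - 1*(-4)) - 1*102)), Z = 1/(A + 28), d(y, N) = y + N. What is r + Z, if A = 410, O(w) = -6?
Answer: -1751/438 + I*√91 ≈ -3.9977 + 9.5394*I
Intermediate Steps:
d(y, N) = N + y
Z = 1/438 (Z = 1/(410 + 28) = 1/438 ≈ 0.0022831)
r = -4 + I*√91 (r = -4 + √((15 + 2) + (-6 - 1*102)) = -4 + √(17 + (-6 - 102)) = -4 + √(17 - 108) = -4 + √(-91) = -4 + I*√91 ≈ -4.0 + 9.5394*I)
r + Z = (-4 + I*√91) + 1/438 = -1751/438 + I*√91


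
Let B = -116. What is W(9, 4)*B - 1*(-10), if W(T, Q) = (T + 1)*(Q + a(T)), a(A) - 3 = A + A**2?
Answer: -112510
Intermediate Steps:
a(A) = 3 + A + A**2 (a(A) = 3 + (A + A**2) = 3 + A + A**2)
W(T, Q) = (1 + T)*(3 + Q + T + T**2) (W(T, Q) = (T + 1)*(Q + (3 + T + T**2)) = (1 + T)*(3 + Q + T + T**2))
W(9, 4)*B - 1*(-10) = (3 + 4 + 9**3 + 2*9**2 + 4*9 + 4*9)*(-116) - 1*(-10) = (3 + 4 + 729 + 2*81 + 36 + 36)*(-116) + 10 = (3 + 4 + 729 + 162 + 36 + 36)*(-116) + 10 = 970*(-116) + 10 = -112520 + 10 = -112510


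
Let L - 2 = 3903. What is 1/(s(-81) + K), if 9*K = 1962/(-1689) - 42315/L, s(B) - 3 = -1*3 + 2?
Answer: 1319109/879737 ≈ 1.4994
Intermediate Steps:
L = 3905 (L = 2 + 3903 = 3905)
s(B) = 2 (s(B) = 3 + (-1*3 + 2) = 3 + (-3 + 2) = 3 - 1 = 2)
K = -1758481/1319109 (K = (1962/(-1689) - 42315/3905)/9 = (1962*(-1/1689) - 42315*1/3905)/9 = (-654/563 - 8463/781)/9 = (1/9)*(-5275443/439703) = -1758481/1319109 ≈ -1.3331)
1/(s(-81) + K) = 1/(2 - 1758481/1319109) = 1/(879737/1319109) = 1319109/879737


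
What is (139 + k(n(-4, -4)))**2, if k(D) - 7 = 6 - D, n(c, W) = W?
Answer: 24336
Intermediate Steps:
k(D) = 13 - D (k(D) = 7 + (6 - D) = 13 - D)
(139 + k(n(-4, -4)))**2 = (139 + (13 - 1*(-4)))**2 = (139 + (13 + 4))**2 = (139 + 17)**2 = 156**2 = 24336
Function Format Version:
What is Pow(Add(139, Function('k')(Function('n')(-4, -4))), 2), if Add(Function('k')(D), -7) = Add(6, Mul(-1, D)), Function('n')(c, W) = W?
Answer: 24336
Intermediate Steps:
Function('k')(D) = Add(13, Mul(-1, D)) (Function('k')(D) = Add(7, Add(6, Mul(-1, D))) = Add(13, Mul(-1, D)))
Pow(Add(139, Function('k')(Function('n')(-4, -4))), 2) = Pow(Add(139, Add(13, Mul(-1, -4))), 2) = Pow(Add(139, Add(13, 4)), 2) = Pow(Add(139, 17), 2) = Pow(156, 2) = 24336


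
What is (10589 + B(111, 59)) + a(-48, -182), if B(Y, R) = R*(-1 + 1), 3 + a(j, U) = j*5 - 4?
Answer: 10342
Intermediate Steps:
a(j, U) = -7 + 5*j (a(j, U) = -3 + (j*5 - 4) = -3 + (5*j - 4) = -3 + (-4 + 5*j) = -7 + 5*j)
B(Y, R) = 0 (B(Y, R) = R*0 = 0)
(10589 + B(111, 59)) + a(-48, -182) = (10589 + 0) + (-7 + 5*(-48)) = 10589 + (-7 - 240) = 10589 - 247 = 10342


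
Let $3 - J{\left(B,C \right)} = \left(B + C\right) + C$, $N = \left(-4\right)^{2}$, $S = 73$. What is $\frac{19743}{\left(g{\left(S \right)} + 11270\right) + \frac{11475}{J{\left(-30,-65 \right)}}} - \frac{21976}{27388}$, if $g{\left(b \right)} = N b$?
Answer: $\frac{88071919}{113497041} \approx 0.77598$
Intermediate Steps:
$N = 16$
$J{\left(B,C \right)} = 3 - B - 2 C$ ($J{\left(B,C \right)} = 3 - \left(\left(B + C\right) + C\right) = 3 - \left(B + 2 C\right) = 3 - B - 2 C$)
$g{\left(b \right)} = 16 b$
$\frac{19743}{\left(g{\left(S \right)} + 11270\right) + \frac{11475}{J{\left(-30,-65 \right)}}} - \frac{21976}{27388} = \frac{19743}{\left(16 \cdot 73 + 11270\right) + \frac{11475}{3 - -30 - -130}} - \frac{21976}{27388} = \frac{19743}{\left(1168 + 11270\right) + \frac{11475}{3 + 30 + 130}} - \frac{134}{167} = \frac{19743}{12438 + \frac{11475}{163}} - \frac{134}{167} = \frac{19743}{\frac{2038869}{163}} - \frac{134}{167} = 19743 \cdot \frac{163}{2038869} - \frac{134}{167} = \frac{1072703}{679623} - \frac{134}{167} = \frac{88071919}{113497041}$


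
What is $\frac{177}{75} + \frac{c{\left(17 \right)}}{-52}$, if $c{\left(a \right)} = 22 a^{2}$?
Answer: $- \frac{77941}{650} \approx -119.91$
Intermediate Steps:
$\frac{177}{75} + \frac{c{\left(17 \right)}}{-52} = \frac{177}{75} + \frac{22 \cdot 17^{2}}{-52} = 177 \cdot \frac{1}{75} + 22 \cdot 289 \left(- \frac{1}{52}\right) = \frac{59}{25} + 6358 \left(- \frac{1}{52}\right) = \frac{59}{25} - \frac{3179}{26} = - \frac{77941}{650}$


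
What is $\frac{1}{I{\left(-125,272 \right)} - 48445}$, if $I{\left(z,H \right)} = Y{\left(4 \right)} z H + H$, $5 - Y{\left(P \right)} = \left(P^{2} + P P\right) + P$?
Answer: $\frac{1}{1005827} \approx 9.9421 \cdot 10^{-7}$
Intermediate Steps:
$Y{\left(P \right)} = 5 - P - 2 P^{2}$ ($Y{\left(P \right)} = 5 - \left(\left(P^{2} + P P\right) + P\right) = 5 - \left(\left(P^{2} + P^{2}\right) + P\right) = 5 - \left(2 P^{2} + P\right) = 5 - \left(P + 2 P^{2}\right) = 5 - P - 2 P^{2}$)
$I{\left(z,H \right)} = H - 31 H z$ ($I{\left(z,H \right)} = \left(5 - 4 - 2 \cdot 4^{2}\right) z H + H = \left(5 - 4 - 32\right) z H + H = - 31 z H + H = - 31 H z + H = H - 31 H z$)
$\frac{1}{I{\left(-125,272 \right)} - 48445} = \frac{1}{272 \left(1 - -3875\right) - 48445} = \frac{1}{272 \left(1 + 3875\right) - 48445} = \frac{1}{272 \cdot 3876 - 48445} = \frac{1}{1054272 - 48445} = \frac{1}{1005827}$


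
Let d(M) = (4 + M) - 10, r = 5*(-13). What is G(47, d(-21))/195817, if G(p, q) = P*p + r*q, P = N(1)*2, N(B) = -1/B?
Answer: 1661/195817 ≈ 0.0084824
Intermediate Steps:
r = -65
d(M) = -6 + M
P = -2 (P = -1/1*2 = -1*1*2 = -1*2 = -2)
G(p, q) = -65*q - 2*p (G(p, q) = -2*p - 65*q = -65*q - 2*p)
G(47, d(-21))/195817 = (-65*(-6 - 21) - 2*47)/195817 = (-65*(-27) - 94)*(1/195817) = (1755 - 94)*(1/195817) = 1661*(1/195817) = 1661/195817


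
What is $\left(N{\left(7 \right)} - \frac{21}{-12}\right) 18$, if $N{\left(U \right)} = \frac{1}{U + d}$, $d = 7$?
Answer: $\frac{459}{14} \approx 32.786$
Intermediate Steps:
$N{\left(U \right)} = \frac{1}{7 + U}$ ($N{\left(U \right)} = \frac{1}{U + 7} = \frac{1}{7 + U}$)
$\left(N{\left(7 \right)} - \frac{21}{-12}\right) 18 = \left(\frac{1}{7 + 7} - \frac{21}{-12}\right) 18 = \left(\frac{1}{14} - - \frac{7}{4}\right) 18 = \left(\frac{1}{14} + \frac{7}{4}\right) 18 = \frac{51}{28} \cdot 18 = \frac{459}{14}$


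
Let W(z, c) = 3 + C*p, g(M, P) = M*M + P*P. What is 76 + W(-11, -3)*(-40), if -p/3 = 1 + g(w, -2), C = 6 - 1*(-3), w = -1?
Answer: 6436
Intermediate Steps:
C = 9 (C = 6 + 3 = 9)
g(M, P) = M² + P²
p = -18 (p = -3*(1 + ((-1)² + (-2)²)) = -3*(1 + (1 + 4)) = -3*(1 + 5) = -3*6 = -18)
W(z, c) = -159 (W(z, c) = 3 + 9*(-18) = 3 - 162 = -159)
76 + W(-11, -3)*(-40) = 76 - 159*(-40) = 76 + 6360 = 6436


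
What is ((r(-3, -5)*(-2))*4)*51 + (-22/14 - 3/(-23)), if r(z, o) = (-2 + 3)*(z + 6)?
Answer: -197296/161 ≈ -1225.4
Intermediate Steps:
r(z, o) = 6 + z (r(z, o) = 1*(6 + z) = 6 + z)
((r(-3, -5)*(-2))*4)*51 + (-22/14 - 3/(-23)) = (((6 - 3)*(-2))*4)*51 + (-22/14 - 3/(-23)) = ((3*(-2))*4)*51 + (-22*1/14 - 3*(-1/23)) = -6*4*51 + (-11/7 + 3/23) = -24*51 - 232/161 = -1224 - 232/161 = -197296/161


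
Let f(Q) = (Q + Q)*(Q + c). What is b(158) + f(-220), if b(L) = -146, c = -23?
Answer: 106774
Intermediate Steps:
f(Q) = 2*Q*(-23 + Q) (f(Q) = (Q + Q)*(Q - 23) = (2*Q)*(-23 + Q) = 2*Q*(-23 + Q))
b(158) + f(-220) = -146 + 2*(-220)*(-23 - 220) = -146 + 2*(-220)*(-243) = -146 + 106920 = 106774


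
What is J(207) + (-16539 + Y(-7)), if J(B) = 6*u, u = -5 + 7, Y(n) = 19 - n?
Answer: -16501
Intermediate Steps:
u = 2
J(B) = 12 (J(B) = 6*2 = 12)
J(207) + (-16539 + Y(-7)) = 12 + (-16539 + (19 - 1*(-7))) = 12 + (-16539 + (19 + 7)) = 12 + (-16539 + 26) = 12 - 16513 = -16501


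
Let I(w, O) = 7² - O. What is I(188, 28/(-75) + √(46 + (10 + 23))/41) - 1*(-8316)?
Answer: 627403/75 - √79/41 ≈ 8365.2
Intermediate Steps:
I(w, O) = 49 - O
I(188, 28/(-75) + √(46 + (10 + 23))/41) - 1*(-8316) = (49 - (28/(-75) + √(46 + (10 + 23))/41)) - 1*(-8316) = (49 - (28*(-1/75) + √(46 + 33)*(1/41))) + 8316 = (49 - (-28/75 + √79*(1/41))) + 8316 = (49 - (-28/75 + √79/41)) + 8316 = (49 + (28/75 - √79/41)) + 8316 = (3703/75 - √79/41) + 8316 = 627403/75 - √79/41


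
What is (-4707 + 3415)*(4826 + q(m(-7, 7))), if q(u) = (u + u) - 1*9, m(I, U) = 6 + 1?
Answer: -6241652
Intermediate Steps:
m(I, U) = 7
q(u) = -9 + 2*u (q(u) = 2*u - 9 = -9 + 2*u)
(-4707 + 3415)*(4826 + q(m(-7, 7))) = (-4707 + 3415)*(4826 + (-9 + 2*7)) = -1292*(4826 + (-9 + 14)) = -1292*(4826 + 5) = -1292*4831 = -6241652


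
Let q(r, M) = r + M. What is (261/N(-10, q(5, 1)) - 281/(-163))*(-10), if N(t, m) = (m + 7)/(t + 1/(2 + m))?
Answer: 16658365/8476 ≈ 1965.4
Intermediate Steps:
q(r, M) = M + r
N(t, m) = (7 + m)/(t + 1/(2 + m))
(261/N(-10, q(5, 1)) - 281/(-163))*(-10) = (261/(((14 + (1 + 5)² + 9*(1 + 5))/(1 + 2*(-10) + (1 + 5)*(-10)))) - 281/(-163))*(-10) = (261/(((14 + 6² + 9*6)/(1 - 20 + 6*(-10)))) - 281*(-1/163))*(-10) = (261/(((14 + 36 + 54)/(1 - 20 - 60))) + 281/163)*(-10) = (261/((104/(-79))) + 281/163)*(-10) = (261/((-1/79*104)) + 281/163)*(-10) = (261/(-104/79) + 281/163)*(-10) = (261*(-79/104) + 281/163)*(-10) = (-20619/104 + 281/163)*(-10) = -3331673/16952*(-10) = 16658365/8476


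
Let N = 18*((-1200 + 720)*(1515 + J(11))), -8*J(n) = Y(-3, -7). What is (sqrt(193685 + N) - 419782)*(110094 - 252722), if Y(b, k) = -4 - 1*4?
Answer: 59872667096 - 142628*I*sqrt(12904555) ≈ 5.9873e+10 - 5.1236e+8*I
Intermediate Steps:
Y(b, k) = -8 (Y(b, k) = -4 - 4 = -8)
J(n) = 1 (J(n) = -1/8*(-8) = 1)
N = -13098240 (N = 18*((-1200 + 720)*(1515 + 1)) = 18*(-480*1516) = 18*(-727680) = -13098240)
(sqrt(193685 + N) - 419782)*(110094 - 252722) = (sqrt(193685 - 13098240) - 419782)*(110094 - 252722) = (sqrt(-12904555) - 419782)*(-142628) = (I*sqrt(12904555) - 419782)*(-142628) = (-419782 + I*sqrt(12904555))*(-142628) = 59872667096 - 142628*I*sqrt(12904555)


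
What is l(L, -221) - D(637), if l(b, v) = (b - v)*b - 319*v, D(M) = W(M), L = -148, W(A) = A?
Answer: 59058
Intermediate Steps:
D(M) = M
l(b, v) = -319*v + b*(b - v) (l(b, v) = b*(b - v) - 319*v = -319*v + b*(b - v))
l(L, -221) - D(637) = ((-148)² - 319*(-221) - 1*(-148)*(-221)) - 1*637 = (21904 + 70499 - 32708) - 637 = 59695 - 637 = 59058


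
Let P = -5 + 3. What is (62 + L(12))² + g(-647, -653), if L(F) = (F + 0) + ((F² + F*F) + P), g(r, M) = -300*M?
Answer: 325500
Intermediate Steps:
P = -2
L(F) = -2 + F + 2*F² (L(F) = (F + 0) + ((F² + F*F) - 2) = F + ((F² + F²) - 2) = F + (2*F² - 2) = F + (-2 + 2*F²) = -2 + F + 2*F²)
(62 + L(12))² + g(-647, -653) = (62 + (-2 + 12 + 2*12²))² - 300*(-653) = (62 + (-2 + 12 + 2*144))² + 195900 = (62 + (-2 + 12 + 288))² + 195900 = (62 + 298)² + 195900 = 360² + 195900 = 129600 + 195900 = 325500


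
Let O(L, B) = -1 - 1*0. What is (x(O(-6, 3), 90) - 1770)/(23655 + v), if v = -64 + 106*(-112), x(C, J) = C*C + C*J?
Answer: -1859/11719 ≈ -0.15863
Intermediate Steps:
O(L, B) = -1 (O(L, B) = -1 + 0 = -1)
x(C, J) = C**2 + C*J
v = -11936 (v = -64 - 11872 = -11936)
(x(O(-6, 3), 90) - 1770)/(23655 + v) = (-(-1 + 90) - 1770)/(23655 - 11936) = (-1*89 - 1770)/11719 = (-89 - 1770)*(1/11719) = -1859*1/11719 = -1859/11719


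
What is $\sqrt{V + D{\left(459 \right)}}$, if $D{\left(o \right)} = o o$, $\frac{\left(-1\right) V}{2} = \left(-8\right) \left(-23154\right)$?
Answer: $i \sqrt{159783} \approx 399.73 i$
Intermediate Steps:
$V = -370464$ ($V = - 2 \left(\left(-8\right) \left(-23154\right)\right) = \left(-2\right) 185232 = -370464$)
$D{\left(o \right)} = o^{2}$
$\sqrt{V + D{\left(459 \right)}} = \sqrt{-370464 + 459^{2}} = \sqrt{-370464 + 210681} = \sqrt{-159783} = i \sqrt{159783}$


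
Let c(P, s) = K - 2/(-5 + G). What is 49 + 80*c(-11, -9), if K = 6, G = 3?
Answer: 609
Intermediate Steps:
c(P, s) = 7 (c(P, s) = 6 - 2/(-5 + 3) = 6 - 2/(-2) = 6 - 2*(-½) = 6 + 1 = 7)
49 + 80*c(-11, -9) = 49 + 80*7 = 49 + 560 = 609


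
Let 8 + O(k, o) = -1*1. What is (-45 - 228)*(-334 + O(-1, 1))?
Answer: 93639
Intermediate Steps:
O(k, o) = -9 (O(k, o) = -8 - 1*1 = -8 - 1 = -9)
(-45 - 228)*(-334 + O(-1, 1)) = (-45 - 228)*(-334 - 9) = -273*(-343) = 93639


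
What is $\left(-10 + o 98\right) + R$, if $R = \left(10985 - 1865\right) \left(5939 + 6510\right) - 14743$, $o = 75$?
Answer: $113527477$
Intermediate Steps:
$R = 113520137$ ($R = 9120 \cdot 12449 - 14743 = 113534880 - 14743 = 113520137$)
$\left(-10 + o 98\right) + R = \left(-10 + 75 \cdot 98\right) + 113520137 = \left(-10 + 7350\right) + 113520137 = 7340 + 113520137 = 113527477$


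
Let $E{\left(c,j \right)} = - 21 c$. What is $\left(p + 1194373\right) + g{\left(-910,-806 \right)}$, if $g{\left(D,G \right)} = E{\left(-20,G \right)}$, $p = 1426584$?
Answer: $2621377$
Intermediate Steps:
$g{\left(D,G \right)} = 420$ ($g{\left(D,G \right)} = \left(-21\right) \left(-20\right) = 420$)
$\left(p + 1194373\right) + g{\left(-910,-806 \right)} = \left(1426584 + 1194373\right) + 420 = 2620957 + 420 = 2621377$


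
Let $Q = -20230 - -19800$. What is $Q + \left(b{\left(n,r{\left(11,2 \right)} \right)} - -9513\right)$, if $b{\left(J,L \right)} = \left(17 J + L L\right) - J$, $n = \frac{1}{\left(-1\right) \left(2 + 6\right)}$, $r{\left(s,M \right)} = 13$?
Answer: $9250$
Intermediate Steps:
$Q = -430$ ($Q = -20230 + 19800 = -430$)
$n = - \frac{1}{8}$ ($n = \frac{1}{\left(-1\right) 8} = \frac{1}{-8} = - \frac{1}{8} \approx -0.125$)
$b{\left(J,L \right)} = L^{2} + 16 J$ ($b{\left(J,L \right)} = \left(17 J + L^{2}\right) - J = \left(L^{2} + 17 J\right) - J = L^{2} + 16 J$)
$Q + \left(b{\left(n,r{\left(11,2 \right)} \right)} - -9513\right) = -430 + \left(\left(13^{2} + 16 \left(- \frac{1}{8}\right)\right) - -9513\right) = -430 + \left(\left(169 - 2\right) + 9513\right) = -430 + \left(167 + 9513\right) = -430 + 9680 = 9250$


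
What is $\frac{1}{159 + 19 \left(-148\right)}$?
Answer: $- \frac{1}{2653} \approx -0.00037693$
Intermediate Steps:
$\frac{1}{159 + 19 \left(-148\right)} = \frac{1}{159 - 2812} = \frac{1}{-2653} = - \frac{1}{2653}$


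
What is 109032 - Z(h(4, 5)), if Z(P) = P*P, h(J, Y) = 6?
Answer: 108996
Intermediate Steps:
Z(P) = P**2
109032 - Z(h(4, 5)) = 109032 - 1*6**2 = 109032 - 1*36 = 109032 - 36 = 108996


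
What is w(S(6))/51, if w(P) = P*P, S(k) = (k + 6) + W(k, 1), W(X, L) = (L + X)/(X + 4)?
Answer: 16129/5100 ≈ 3.1625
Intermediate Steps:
W(X, L) = (L + X)/(4 + X)
S(k) = 6 + k + (1 + k)/(4 + k) (S(k) = (k + 6) + (1 + k)/(4 + k) = (6 + k) + (1 + k)/(4 + k) = 6 + k + (1 + k)/(4 + k))
w(P) = P²
w(S(6))/51 = ((25 + 6² + 11*6)/(4 + 6))²/51 = ((25 + 36 + 66)/10)²*(1/51) = ((⅒)*127)²*(1/51) = (127/10)²*(1/51) = (16129/100)*(1/51) = 16129/5100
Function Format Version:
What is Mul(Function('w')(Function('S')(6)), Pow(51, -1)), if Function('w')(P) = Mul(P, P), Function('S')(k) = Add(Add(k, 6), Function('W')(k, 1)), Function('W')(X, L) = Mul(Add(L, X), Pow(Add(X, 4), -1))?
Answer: Rational(16129, 5100) ≈ 3.1625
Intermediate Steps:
Function('W')(X, L) = Mul(Pow(Add(4, X), -1), Add(L, X)) (Function('W')(X, L) = Mul(Add(L, X), Pow(Add(4, X), -1)) = Mul(Pow(Add(4, X), -1), Add(L, X)))
Function('S')(k) = Add(6, k, Mul(Pow(Add(4, k), -1), Add(1, k))) (Function('S')(k) = Add(Add(k, 6), Mul(Pow(Add(4, k), -1), Add(1, k))) = Add(Add(6, k), Mul(Pow(Add(4, k), -1), Add(1, k))) = Add(6, k, Mul(Pow(Add(4, k), -1), Add(1, k))))
Function('w')(P) = Pow(P, 2)
Mul(Function('w')(Function('S')(6)), Pow(51, -1)) = Mul(Pow(Mul(Pow(Add(4, 6), -1), Add(25, Pow(6, 2), Mul(11, 6))), 2), Pow(51, -1)) = Mul(Pow(Mul(Pow(10, -1), Add(25, 36, 66)), 2), Rational(1, 51)) = Mul(Pow(Mul(Rational(1, 10), 127), 2), Rational(1, 51)) = Mul(Pow(Rational(127, 10), 2), Rational(1, 51)) = Mul(Rational(16129, 100), Rational(1, 51)) = Rational(16129, 5100)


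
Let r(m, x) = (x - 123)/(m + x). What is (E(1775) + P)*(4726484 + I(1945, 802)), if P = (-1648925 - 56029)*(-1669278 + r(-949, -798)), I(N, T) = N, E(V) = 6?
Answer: 23509910505267662037948/1747 ≈ 1.3457e+19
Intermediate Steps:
r(m, x) = (-123 + x)/(m + x)
P = 4972034158748730/1747 (P = (-1648925 - 56029)*(-1669278 + (-123 - 798)/(-949 - 798)) = -1704954*(-1669278 - 921/(-1747)) = -1704954*(-1669278 - 1/1747*(-921)) = -1704954*(-1669278 + 921/1747) = -1704954*(-2916227745/1747) = 4972034158748730/1747 ≈ 2.8460e+12)
(E(1775) + P)*(4726484 + I(1945, 802)) = (6 + 4972034158748730/1747)*(4726484 + 1945) = (4972034158759212/1747)*4728429 = 23509910505267662037948/1747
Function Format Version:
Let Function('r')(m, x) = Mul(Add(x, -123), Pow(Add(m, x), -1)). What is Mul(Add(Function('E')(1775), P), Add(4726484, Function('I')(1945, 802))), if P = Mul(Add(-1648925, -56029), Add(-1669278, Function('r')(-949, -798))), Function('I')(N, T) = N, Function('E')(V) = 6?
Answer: Rational(23509910505267662037948, 1747) ≈ 1.3457e+19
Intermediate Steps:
Function('r')(m, x) = Mul(Pow(Add(m, x), -1), Add(-123, x)) (Function('r')(m, x) = Mul(Add(-123, x), Pow(Add(m, x), -1)) = Mul(Pow(Add(m, x), -1), Add(-123, x)))
P = Rational(4972034158748730, 1747) (P = Mul(Add(-1648925, -56029), Add(-1669278, Mul(Pow(Add(-949, -798), -1), Add(-123, -798)))) = Mul(-1704954, Add(-1669278, Mul(Pow(-1747, -1), -921))) = Mul(-1704954, Add(-1669278, Mul(Rational(-1, 1747), -921))) = Mul(-1704954, Add(-1669278, Rational(921, 1747))) = Mul(-1704954, Rational(-2916227745, 1747)) = Rational(4972034158748730, 1747) ≈ 2.8460e+12)
Mul(Add(Function('E')(1775), P), Add(4726484, Function('I')(1945, 802))) = Mul(Add(6, Rational(4972034158748730, 1747)), Add(4726484, 1945)) = Mul(Rational(4972034158759212, 1747), 4728429) = Rational(23509910505267662037948, 1747)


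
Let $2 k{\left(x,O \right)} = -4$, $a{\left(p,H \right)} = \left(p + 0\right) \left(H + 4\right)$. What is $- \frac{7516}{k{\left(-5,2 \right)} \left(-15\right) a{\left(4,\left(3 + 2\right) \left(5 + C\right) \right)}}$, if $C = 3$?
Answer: $- \frac{1879}{1320} \approx -1.4235$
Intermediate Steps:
$a{\left(p,H \right)} = p \left(4 + H\right)$
$k{\left(x,O \right)} = -2$ ($k{\left(x,O \right)} = \frac{1}{2} \left(-4\right) = -2$)
$- \frac{7516}{k{\left(-5,2 \right)} \left(-15\right) a{\left(4,\left(3 + 2\right) \left(5 + C\right) \right)}} = - \frac{7516}{\left(-2\right) \left(-15\right) 4 \left(4 + \left(3 + 2\right) \left(5 + 3\right)\right)} = - \frac{7516}{30 \cdot 4 \left(4 + 5 \cdot 8\right)} = - \frac{7516}{30 \cdot 4 \left(4 + 40\right)} = - \frac{7516}{30 \cdot 4 \cdot 44} = - \frac{7516}{30 \cdot 176} = - \frac{7516}{5280} = \left(-7516\right) \frac{1}{5280} = - \frac{1879}{1320}$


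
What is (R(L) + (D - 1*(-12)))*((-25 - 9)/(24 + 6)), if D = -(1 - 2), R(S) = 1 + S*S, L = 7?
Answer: -357/5 ≈ -71.400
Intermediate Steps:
R(S) = 1 + S²
D = 1 (D = -1*(-1) = 1)
(R(L) + (D - 1*(-12)))*((-25 - 9)/(24 + 6)) = ((1 + 7²) + (1 - 1*(-12)))*((-25 - 9)/(24 + 6)) = ((1 + 49) + (1 + 12))*(-34/30) = (50 + 13)*(-34*1/30) = 63*(-17/15) = -357/5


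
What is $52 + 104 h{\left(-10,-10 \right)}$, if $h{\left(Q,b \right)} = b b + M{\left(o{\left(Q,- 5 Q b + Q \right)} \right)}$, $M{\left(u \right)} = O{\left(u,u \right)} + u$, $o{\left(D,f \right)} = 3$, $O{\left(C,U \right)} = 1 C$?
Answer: $11076$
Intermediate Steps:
$O{\left(C,U \right)} = C$
$M{\left(u \right)} = 2 u$ ($M{\left(u \right)} = u + u = 2 u$)
$h{\left(Q,b \right)} = 6 + b^{2}$ ($h{\left(Q,b \right)} = b b + 2 \cdot 3 = b^{2} + 6 = 6 + b^{2}$)
$52 + 104 h{\left(-10,-10 \right)} = 52 + 104 \left(6 + \left(-10\right)^{2}\right) = 52 + 104 \left(6 + 100\right) = 52 + 104 \cdot 106 = 52 + 11024 = 11076$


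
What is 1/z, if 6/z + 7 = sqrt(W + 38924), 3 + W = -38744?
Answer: -7/6 + sqrt(177)/6 ≈ 1.0507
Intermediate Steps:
W = -38747 (W = -3 - 38744 = -38747)
z = 6/(-7 + sqrt(177)) (z = 6/(-7 + sqrt(-38747 + 38924)) = 6/(-7 + sqrt(177)) ≈ 0.95176)
1/z = 1/(21/64 + 3*sqrt(177)/64)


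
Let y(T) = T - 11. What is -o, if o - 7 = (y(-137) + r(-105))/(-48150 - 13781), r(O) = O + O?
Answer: -433875/61931 ≈ -7.0058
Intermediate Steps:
r(O) = 2*O
y(T) = -11 + T
o = 433875/61931 (o = 7 + ((-11 - 137) + 2*(-105))/(-48150 - 13781) = 7 + (-148 - 210)/(-61931) = 7 - 358*(-1/61931) = 7 + 358/61931 = 433875/61931 ≈ 7.0058)
-o = -1*433875/61931 = -433875/61931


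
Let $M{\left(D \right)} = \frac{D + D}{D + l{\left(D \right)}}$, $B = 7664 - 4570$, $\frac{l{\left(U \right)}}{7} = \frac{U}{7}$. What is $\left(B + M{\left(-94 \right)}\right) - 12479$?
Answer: $-9384$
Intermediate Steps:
$l{\left(U \right)} = U$ ($l{\left(U \right)} = 7 \frac{U}{7} = U$)
$B = 3094$ ($B = 7664 - 4570 = 3094$)
$M{\left(D \right)} = 1$ ($M{\left(D \right)} = \frac{D + D}{D + D} = \frac{2 D}{2 D} = 2 D \frac{1}{2 D} = 1$)
$\left(B + M{\left(-94 \right)}\right) - 12479 = \left(3094 + 1\right) - 12479 = 3095 - 12479 = -9384$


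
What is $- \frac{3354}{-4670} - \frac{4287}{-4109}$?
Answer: $\frac{16900938}{9594515} \approx 1.7615$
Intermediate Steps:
$- \frac{3354}{-4670} - \frac{4287}{-4109} = \left(-3354\right) \left(- \frac{1}{4670}\right) - - \frac{4287}{4109} = \frac{1677}{2335} + \frac{4287}{4109} = \frac{16900938}{9594515}$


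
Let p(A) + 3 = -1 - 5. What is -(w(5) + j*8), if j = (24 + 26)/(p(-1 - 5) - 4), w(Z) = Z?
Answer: 335/13 ≈ 25.769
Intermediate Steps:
p(A) = -9 (p(A) = -3 + (-1 - 5) = -3 - 6 = -9)
j = -50/13 (j = (24 + 26)/(-9 - 4) = 50/(-13) = 50*(-1/13) = -50/13 ≈ -3.8462)
-(w(5) + j*8) = -(5 - 50/13*8) = -(5 - 400/13) = -1*(-335/13) = 335/13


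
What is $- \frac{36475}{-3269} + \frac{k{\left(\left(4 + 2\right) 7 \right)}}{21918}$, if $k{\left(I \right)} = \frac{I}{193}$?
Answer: $\frac{25715955658}{2304739801} \approx 11.158$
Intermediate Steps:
$k{\left(I \right)} = \frac{I}{193}$ ($k{\left(I \right)} = I \frac{1}{193} = \frac{I}{193}$)
$- \frac{36475}{-3269} + \frac{k{\left(\left(4 + 2\right) 7 \right)}}{21918} = - \frac{36475}{-3269} + \frac{\frac{1}{193} \left(4 + 2\right) 7}{21918} = \left(-36475\right) \left(- \frac{1}{3269}\right) + \frac{6 \cdot 7}{193} \cdot \frac{1}{21918} = \frac{36475}{3269} + \frac{1}{193} \cdot 42 \cdot \frac{1}{21918} = \frac{36475}{3269} + \frac{42}{193} \cdot \frac{1}{21918} = \frac{36475}{3269} + \frac{7}{705029} = \frac{25715955658}{2304739801}$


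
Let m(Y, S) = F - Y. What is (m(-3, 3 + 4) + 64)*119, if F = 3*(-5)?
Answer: 6188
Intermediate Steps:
F = -15
m(Y, S) = -15 - Y
(m(-3, 3 + 4) + 64)*119 = ((-15 - 1*(-3)) + 64)*119 = ((-15 + 3) + 64)*119 = (-12 + 64)*119 = 52*119 = 6188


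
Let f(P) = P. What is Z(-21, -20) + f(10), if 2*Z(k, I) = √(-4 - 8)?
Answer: 10 + I*√3 ≈ 10.0 + 1.732*I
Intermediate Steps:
Z(k, I) = I*√3 (Z(k, I) = √(-4 - 8)/2 = √(-12)/2 = (2*I*√3)/2 = I*√3)
Z(-21, -20) + f(10) = I*√3 + 10 = 10 + I*√3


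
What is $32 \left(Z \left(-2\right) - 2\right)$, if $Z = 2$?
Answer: $-192$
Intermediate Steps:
$32 \left(Z \left(-2\right) - 2\right) = 32 \left(2 \left(-2\right) - 2\right) = 32 \left(-4 - 2\right) = 32 \left(-6\right) = -192$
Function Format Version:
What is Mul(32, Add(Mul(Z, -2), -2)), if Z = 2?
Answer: -192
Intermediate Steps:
Mul(32, Add(Mul(Z, -2), -2)) = Mul(32, Add(Mul(2, -2), -2)) = Mul(32, Add(-4, -2)) = Mul(32, -6) = -192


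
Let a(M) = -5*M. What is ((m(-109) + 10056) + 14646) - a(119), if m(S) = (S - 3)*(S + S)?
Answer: 49713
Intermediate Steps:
m(S) = 2*S*(-3 + S) (m(S) = (-3 + S)*(2*S) = 2*S*(-3 + S))
((m(-109) + 10056) + 14646) - a(119) = ((2*(-109)*(-3 - 109) + 10056) + 14646) - (-5)*119 = ((2*(-109)*(-112) + 10056) + 14646) - 1*(-595) = ((24416 + 10056) + 14646) + 595 = (34472 + 14646) + 595 = 49118 + 595 = 49713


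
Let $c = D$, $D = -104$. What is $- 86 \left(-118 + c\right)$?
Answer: $19092$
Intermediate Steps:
$c = -104$
$- 86 \left(-118 + c\right) = - 86 \left(-118 - 104\right) = \left(-86\right) \left(-222\right) = 19092$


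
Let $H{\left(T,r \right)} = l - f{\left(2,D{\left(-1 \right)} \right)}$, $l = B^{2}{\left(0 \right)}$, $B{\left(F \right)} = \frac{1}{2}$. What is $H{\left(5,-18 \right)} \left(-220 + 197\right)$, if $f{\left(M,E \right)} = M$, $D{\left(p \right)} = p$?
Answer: $\frac{161}{4} \approx 40.25$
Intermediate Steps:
$B{\left(F \right)} = \frac{1}{2}$
$l = \frac{1}{4}$ ($l = \left(\frac{1}{2}\right)^{2} = \frac{1}{4} \approx 0.25$)
$H{\left(T,r \right)} = - \frac{7}{4}$ ($H{\left(T,r \right)} = \frac{1}{4} - 2 = - \frac{7}{4}$)
$H{\left(5,-18 \right)} \left(-220 + 197\right) = - \frac{7 \left(-220 + 197\right)}{4} = \left(- \frac{7}{4}\right) \left(-23\right) = \frac{161}{4}$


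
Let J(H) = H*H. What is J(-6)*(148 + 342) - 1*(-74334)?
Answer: 91974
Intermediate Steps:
J(H) = H²
J(-6)*(148 + 342) - 1*(-74334) = (-6)²*(148 + 342) - 1*(-74334) = 36*490 + 74334 = 17640 + 74334 = 91974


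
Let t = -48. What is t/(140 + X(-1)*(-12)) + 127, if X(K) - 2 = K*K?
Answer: 1645/13 ≈ 126.54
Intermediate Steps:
X(K) = 2 + K² (X(K) = 2 + K*K = 2 + K²)
t/(140 + X(-1)*(-12)) + 127 = -48/(140 + (2 + (-1)²)*(-12)) + 127 = -48/(140 + (2 + 1)*(-12)) + 127 = -48/(140 + 3*(-12)) + 127 = -48/(140 - 36) + 127 = -48/104 + 127 = -48*1/104 + 127 = -6/13 + 127 = 1645/13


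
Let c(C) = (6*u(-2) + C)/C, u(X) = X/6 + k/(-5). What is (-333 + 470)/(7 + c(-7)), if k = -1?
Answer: 4795/284 ≈ 16.884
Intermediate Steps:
u(X) = ⅕ + X/6 (u(X) = X/6 - 1/(-5) = X*(⅙) - 1*(-⅕) = X/6 + ⅕ = ⅕ + X/6)
c(C) = (-⅘ + C)/C (c(C) = (6*(⅕ + (⅙)*(-2)) + C)/C = (6*(⅕ - ⅓) + C)/C = (6*(-2/15) + C)/C = (-⅘ + C)/C)
(-333 + 470)/(7 + c(-7)) = (-333 + 470)/(7 + (-⅘ - 7)/(-7)) = 137/(7 - ⅐*(-39/5)) = 137/(7 + 39/35) = 137/(284/35) = 137*(35/284) = 4795/284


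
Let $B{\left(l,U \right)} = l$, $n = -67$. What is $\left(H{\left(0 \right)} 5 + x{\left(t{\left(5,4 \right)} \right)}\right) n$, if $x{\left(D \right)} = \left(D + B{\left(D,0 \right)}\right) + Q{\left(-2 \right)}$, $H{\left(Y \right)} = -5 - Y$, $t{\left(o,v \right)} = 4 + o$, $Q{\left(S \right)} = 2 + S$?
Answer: $469$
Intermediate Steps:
$x{\left(D \right)} = 2 D$ ($x{\left(D \right)} = \left(D + D\right) + \left(2 - 2\right) = 2 D + 0 = 2 D$)
$\left(H{\left(0 \right)} 5 + x{\left(t{\left(5,4 \right)} \right)}\right) n = \left(\left(-5 - 0\right) 5 + 2 \left(4 + 5\right)\right) \left(-67\right) = \left(\left(-5 + 0\right) 5 + 2 \cdot 9\right) \left(-67\right) = \left(\left(-5\right) 5 + 18\right) \left(-67\right) = \left(-25 + 18\right) \left(-67\right) = \left(-7\right) \left(-67\right) = 469$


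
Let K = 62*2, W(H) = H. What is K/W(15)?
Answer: 124/15 ≈ 8.2667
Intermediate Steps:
K = 124
K/W(15) = 124/15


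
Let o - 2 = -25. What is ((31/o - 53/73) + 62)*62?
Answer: 6238192/1679 ≈ 3715.4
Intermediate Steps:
o = -23 (o = 2 - 25 = -23)
((31/o - 53/73) + 62)*62 = ((31/(-23) - 53/73) + 62)*62 = ((31*(-1/23) - 53*1/73) + 62)*62 = ((-31/23 - 53/73) + 62)*62 = (-3482/1679 + 62)*62 = (100616/1679)*62 = 6238192/1679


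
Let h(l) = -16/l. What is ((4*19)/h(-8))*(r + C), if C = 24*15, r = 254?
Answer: 23332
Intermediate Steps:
C = 360
((4*19)/h(-8))*(r + C) = ((4*19)/((-16/(-8))))*(254 + 360) = (76/((-16*(-1/8))))*614 = (76/2)*614 = (76*(1/2))*614 = 38*614 = 23332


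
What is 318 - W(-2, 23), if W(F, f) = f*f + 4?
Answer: -215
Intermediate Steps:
W(F, f) = 4 + f**2 (W(F, f) = f**2 + 4 = 4 + f**2)
318 - W(-2, 23) = 318 - (4 + 23**2) = 318 - (4 + 529) = 318 - 1*533 = 318 - 533 = -215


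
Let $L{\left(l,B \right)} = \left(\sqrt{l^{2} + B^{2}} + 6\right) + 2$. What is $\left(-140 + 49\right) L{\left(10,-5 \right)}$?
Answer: $-728 - 455 \sqrt{5} \approx -1745.4$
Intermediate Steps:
$L{\left(l,B \right)} = 8 + \sqrt{B^{2} + l^{2}}$ ($L{\left(l,B \right)} = \left(\sqrt{B^{2} + l^{2}} + 6\right) + 2 = \left(6 + \sqrt{B^{2} + l^{2}}\right) + 2 = 8 + \sqrt{B^{2} + l^{2}}$)
$\left(-140 + 49\right) L{\left(10,-5 \right)} = \left(-140 + 49\right) \left(8 + \sqrt{\left(-5\right)^{2} + 10^{2}}\right) = - 91 \left(8 + \sqrt{25 + 100}\right) = - 91 \left(8 + \sqrt{125}\right) = - 91 \left(8 + 5 \sqrt{5}\right) = -728 - 455 \sqrt{5}$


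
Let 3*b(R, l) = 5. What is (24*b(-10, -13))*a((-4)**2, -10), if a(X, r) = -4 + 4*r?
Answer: -1760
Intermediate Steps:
b(R, l) = 5/3 (b(R, l) = (1/3)*5 = 5/3)
(24*b(-10, -13))*a((-4)**2, -10) = (24*(5/3))*(-4 + 4*(-10)) = 40*(-4 - 40) = 40*(-44) = -1760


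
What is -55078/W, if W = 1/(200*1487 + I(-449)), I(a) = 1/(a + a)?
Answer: -7354708515261/449 ≈ -1.6380e+10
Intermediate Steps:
I(a) = 1/(2*a)
W = 898/267065199 (W = 1/(200*1487 + (½)/(-449)) = 1/(297400 + (½)*(-1/449)) = 1/(297400 - 1/898) = 1/(267065199/898) = 898/267065199 ≈ 3.3625e-6)
-55078/W = -55078/898/267065199 = -55078*267065199/898 = -7354708515261/449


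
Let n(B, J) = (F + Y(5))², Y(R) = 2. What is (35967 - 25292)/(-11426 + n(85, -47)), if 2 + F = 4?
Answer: -305/326 ≈ -0.93558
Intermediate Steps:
F = 2 (F = -2 + 4 = 2)
n(B, J) = 16 (n(B, J) = (2 + 2)² = 4² = 16)
(35967 - 25292)/(-11426 + n(85, -47)) = (35967 - 25292)/(-11426 + 16) = 10675/(-11410) = 10675*(-1/11410) = -305/326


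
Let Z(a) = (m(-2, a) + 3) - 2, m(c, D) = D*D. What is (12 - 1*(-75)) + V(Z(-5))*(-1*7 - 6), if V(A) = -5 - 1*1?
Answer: 165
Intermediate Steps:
m(c, D) = D**2
Z(a) = 1 + a**2 (Z(a) = (a**2 + 3) - 2 = (3 + a**2) - 2 = 1 + a**2)
V(A) = -6 (V(A) = -5 - 1 = -6)
(12 - 1*(-75)) + V(Z(-5))*(-1*7 - 6) = (12 - 1*(-75)) - 6*(-1*7 - 6) = (12 + 75) - 6*(-7 - 6) = 87 - 6*(-13) = 87 + 78 = 165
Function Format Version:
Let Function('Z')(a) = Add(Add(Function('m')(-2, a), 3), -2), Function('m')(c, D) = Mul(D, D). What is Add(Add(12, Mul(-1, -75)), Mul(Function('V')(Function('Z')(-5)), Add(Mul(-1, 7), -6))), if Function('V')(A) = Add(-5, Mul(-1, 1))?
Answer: 165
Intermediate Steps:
Function('m')(c, D) = Pow(D, 2)
Function('Z')(a) = Add(1, Pow(a, 2)) (Function('Z')(a) = Add(Add(Pow(a, 2), 3), -2) = Add(Add(3, Pow(a, 2)), -2) = Add(1, Pow(a, 2)))
Function('V')(A) = -6 (Function('V')(A) = Add(-5, -1) = -6)
Add(Add(12, Mul(-1, -75)), Mul(Function('V')(Function('Z')(-5)), Add(Mul(-1, 7), -6))) = Add(Add(12, Mul(-1, -75)), Mul(-6, Add(Mul(-1, 7), -6))) = Add(Add(12, 75), Mul(-6, Add(-7, -6))) = Add(87, Mul(-6, -13)) = Add(87, 78) = 165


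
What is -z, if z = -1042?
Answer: 1042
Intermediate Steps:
-z = -1*(-1042) = 1042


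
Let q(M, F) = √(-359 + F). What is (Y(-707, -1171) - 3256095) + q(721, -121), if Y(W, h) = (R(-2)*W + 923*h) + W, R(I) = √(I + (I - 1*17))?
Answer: -4337635 - 707*I*√21 + 4*I*√30 ≈ -4.3376e+6 - 3218.0*I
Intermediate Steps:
R(I) = √(-17 + 2*I) (R(I) = √(I + (I - 17)) = √(I + (-17 + I)) = √(-17 + 2*I))
Y(W, h) = W + 923*h + I*W*√21 (Y(W, h) = (√(-17 + 2*(-2))*W + 923*h) + W = (√(-17 - 4)*W + 923*h) + W = (√(-21)*W + 923*h) + W = ((I*√21)*W + 923*h) + W = (I*W*√21 + 923*h) + W = (923*h + I*W*√21) + W = W + 923*h + I*W*√21)
(Y(-707, -1171) - 3256095) + q(721, -121) = ((-707 + 923*(-1171) + I*(-707)*√21) - 3256095) + √(-359 - 121) = ((-707 - 1080833 - 707*I*√21) - 3256095) + √(-480) = ((-1081540 - 707*I*√21) - 3256095) + 4*I*√30 = (-4337635 - 707*I*√21) + 4*I*√30 = -4337635 - 707*I*√21 + 4*I*√30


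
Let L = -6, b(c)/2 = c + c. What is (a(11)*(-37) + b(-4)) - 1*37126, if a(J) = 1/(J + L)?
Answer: -185747/5 ≈ -37149.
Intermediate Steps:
b(c) = 4*c (b(c) = 2*(c + c) = 2*(2*c) = 4*c)
a(J) = 1/(-6 + J) (a(J) = 1/(J - 6) = 1/(-6 + J))
(a(11)*(-37) + b(-4)) - 1*37126 = (-37/(-6 + 11) + 4*(-4)) - 1*37126 = (-37/5 - 16) - 37126 = -117/5 - 37126 = -185747/5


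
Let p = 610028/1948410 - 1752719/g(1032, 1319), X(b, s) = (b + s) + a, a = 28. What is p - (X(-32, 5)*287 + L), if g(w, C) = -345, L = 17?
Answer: 21405842971/4481343 ≈ 4776.7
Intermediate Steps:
X(b, s) = 28 + b + s (X(b, s) = (b + s) + 28 = 28 + b + s)
p = 22768171243/4481343 (p = 610028/1948410 - 1752719/(-345) = 610028*(1/1948410) - 1752719*(-1/345) = 305014/974205 + 1752719/345 = 22768171243/4481343 ≈ 5080.7)
p - (X(-32, 5)*287 + L) = 22768171243/4481343 - ((28 - 32 + 5)*287 + 17) = 22768171243/4481343 - (1*287 + 17) = 22768171243/4481343 - (287 + 17) = 22768171243/4481343 - 1*304 = 22768171243/4481343 - 304 = 21405842971/4481343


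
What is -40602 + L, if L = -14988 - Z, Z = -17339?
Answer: -38251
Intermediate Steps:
L = 2351 (L = -14988 - 1*(-17339) = -14988 + 17339 = 2351)
-40602 + L = -40602 + 2351 = -38251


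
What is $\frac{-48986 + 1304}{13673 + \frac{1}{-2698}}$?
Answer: $- \frac{128646036}{36889753} \approx -3.4873$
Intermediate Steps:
$\frac{-48986 + 1304}{13673 + \frac{1}{-2698}} = - \frac{47682}{13673 - \frac{1}{2698}} = - \frac{47682}{\frac{36889753}{2698}} = \left(-47682\right) \frac{2698}{36889753} = - \frac{128646036}{36889753}$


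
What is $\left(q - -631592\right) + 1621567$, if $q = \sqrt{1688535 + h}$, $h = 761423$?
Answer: $2253159 + \sqrt{2449958} \approx 2.2547 \cdot 10^{6}$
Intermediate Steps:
$q = \sqrt{2449958}$ ($q = \sqrt{1688535 + 761423} = \sqrt{2449958} \approx 1565.2$)
$\left(q - -631592\right) + 1621567 = \left(\sqrt{2449958} - -631592\right) + 1621567 = \left(\sqrt{2449958} + 631592\right) + 1621567 = \left(631592 + \sqrt{2449958}\right) + 1621567 = 2253159 + \sqrt{2449958}$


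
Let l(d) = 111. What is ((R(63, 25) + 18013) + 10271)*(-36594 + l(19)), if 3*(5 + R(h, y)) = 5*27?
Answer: -1033344492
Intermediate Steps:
R(h, y) = 40 (R(h, y) = -5 + (5*27)/3 = -5 + (⅓)*135 = -5 + 45 = 40)
((R(63, 25) + 18013) + 10271)*(-36594 + l(19)) = ((40 + 18013) + 10271)*(-36594 + 111) = (18053 + 10271)*(-36483) = 28324*(-36483) = -1033344492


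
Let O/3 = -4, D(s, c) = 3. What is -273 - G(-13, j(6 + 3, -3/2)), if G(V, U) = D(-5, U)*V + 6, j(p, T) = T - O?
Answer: -240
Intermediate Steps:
O = -12 (O = 3*(-4) = -12)
j(p, T) = 12 + T (j(p, T) = T - 1*(-12) = T + 12 = 12 + T)
G(V, U) = 6 + 3*V (G(V, U) = 3*V + 6 = 6 + 3*V)
-273 - G(-13, j(6 + 3, -3/2)) = -273 - (6 + 3*(-13)) = -273 - (6 - 39) = -273 - 1*(-33) = -273 + 33 = -240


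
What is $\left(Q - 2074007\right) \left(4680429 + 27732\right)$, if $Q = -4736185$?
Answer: $-32063480376912$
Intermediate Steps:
$\left(Q - 2074007\right) \left(4680429 + 27732\right) = \left(-4736185 - 2074007\right) \left(4680429 + 27732\right) = \left(-6810192\right) 4708161 = -32063480376912$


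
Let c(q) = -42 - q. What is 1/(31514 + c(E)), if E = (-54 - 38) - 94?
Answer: 1/31658 ≈ 3.1588e-5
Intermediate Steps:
E = -186 (E = -92 - 94 = -186)
1/(31514 + c(E)) = 1/(31514 + (-42 - 1*(-186))) = 1/(31514 + (-42 + 186)) = 1/(31514 + 144) = 1/31658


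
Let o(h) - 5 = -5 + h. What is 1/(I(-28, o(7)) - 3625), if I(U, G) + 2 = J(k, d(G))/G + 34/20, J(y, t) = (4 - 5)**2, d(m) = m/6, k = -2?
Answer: -70/253761 ≈ -0.00027585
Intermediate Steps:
d(m) = m/6 (d(m) = m*(1/6) = m/6)
o(h) = h (o(h) = 5 + (-5 + h) = h)
J(y, t) = 1 (J(y, t) = (-1)**2 = 1)
I(U, G) = -3/10 + 1/G (I(U, G) = -2 + (1/G + 34/20) = -2 + (1/G + 34*(1/20)) = -2 + (1/G + 17/10) = -2 + (17/10 + 1/G) = -3/10 + 1/G)
1/(I(-28, o(7)) - 3625) = 1/((-3/10 + 1/7) - 3625) = 1/(-11/70 - 3625) = 1/(-253761/70) = -70/253761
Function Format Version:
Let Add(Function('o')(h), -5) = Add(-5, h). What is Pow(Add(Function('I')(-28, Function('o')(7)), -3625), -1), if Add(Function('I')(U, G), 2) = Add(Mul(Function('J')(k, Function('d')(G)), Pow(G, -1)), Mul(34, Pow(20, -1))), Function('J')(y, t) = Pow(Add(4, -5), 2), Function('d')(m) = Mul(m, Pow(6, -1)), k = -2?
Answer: Rational(-70, 253761) ≈ -0.00027585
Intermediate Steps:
Function('d')(m) = Mul(Rational(1, 6), m) (Function('d')(m) = Mul(m, Rational(1, 6)) = Mul(Rational(1, 6), m))
Function('o')(h) = h (Function('o')(h) = Add(5, Add(-5, h)) = h)
Function('J')(y, t) = 1 (Function('J')(y, t) = Pow(-1, 2) = 1)
Function('I')(U, G) = Add(Rational(-3, 10), Pow(G, -1)) (Function('I')(U, G) = Add(-2, Add(Mul(1, Pow(G, -1)), Mul(34, Pow(20, -1)))) = Add(-2, Add(Pow(G, -1), Mul(34, Rational(1, 20)))) = Add(-2, Add(Pow(G, -1), Rational(17, 10))) = Add(-2, Add(Rational(17, 10), Pow(G, -1))) = Add(Rational(-3, 10), Pow(G, -1)))
Pow(Add(Function('I')(-28, Function('o')(7)), -3625), -1) = Pow(Add(Add(Rational(-3, 10), Pow(7, -1)), -3625), -1) = Pow(Add(Add(Rational(-3, 10), Rational(1, 7)), -3625), -1) = Pow(Add(Rational(-11, 70), -3625), -1) = Pow(Rational(-253761, 70), -1) = Rational(-70, 253761)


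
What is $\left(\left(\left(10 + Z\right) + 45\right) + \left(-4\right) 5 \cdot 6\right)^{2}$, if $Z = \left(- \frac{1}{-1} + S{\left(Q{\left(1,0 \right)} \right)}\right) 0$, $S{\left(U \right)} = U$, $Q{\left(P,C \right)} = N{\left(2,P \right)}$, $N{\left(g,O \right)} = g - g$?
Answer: $4225$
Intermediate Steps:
$N{\left(g,O \right)} = 0$
$Q{\left(P,C \right)} = 0$
$Z = 0$ ($Z = \left(- \frac{1}{-1} + 0\right) 0 = \left(\left(-1\right) \left(-1\right) + 0\right) 0 = \left(1 + 0\right) 0 = 1 \cdot 0 = 0$)
$\left(\left(\left(10 + Z\right) + 45\right) + \left(-4\right) 5 \cdot 6\right)^{2} = \left(\left(\left(10 + 0\right) + 45\right) + \left(-4\right) 5 \cdot 6\right)^{2} = \left(\left(10 + 45\right) - 120\right)^{2} = \left(55 - 120\right)^{2} = \left(-65\right)^{2} = 4225$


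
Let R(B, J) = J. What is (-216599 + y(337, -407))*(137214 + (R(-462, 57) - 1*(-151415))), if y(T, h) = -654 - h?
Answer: -62600404356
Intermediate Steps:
(-216599 + y(337, -407))*(137214 + (R(-462, 57) - 1*(-151415))) = (-216599 + (-654 - 1*(-407)))*(137214 + (57 - 1*(-151415))) = (-216599 + (-654 + 407))*(137214 + (57 + 151415)) = (-216599 - 247)*(137214 + 151472) = -216846*288686 = -62600404356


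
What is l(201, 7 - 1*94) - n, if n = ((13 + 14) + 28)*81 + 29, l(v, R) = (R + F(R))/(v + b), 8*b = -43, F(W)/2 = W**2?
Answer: -6897052/1565 ≈ -4407.1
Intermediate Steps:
F(W) = 2*W**2
b = -43/8 (b = (1/8)*(-43) = -43/8 ≈ -5.3750)
l(v, R) = (R + 2*R**2)/(-43/8 + v) (l(v, R) = (R + 2*R**2)/(v - 43/8) = (R + 2*R**2)/(-43/8 + v))
n = 4484 (n = (27 + 28)*81 + 29 = 55*81 + 29 = 4455 + 29 = 4484)
l(201, 7 - 1*94) - n = 8*(7 - 1*94)*(1 + 2*(7 - 1*94))/(-43 + 8*201) - 1*4484 = 8*(7 - 94)*(1 + 2*(7 - 94))/(-43 + 1608) - 4484 = 8*(-87)*(1 + 2*(-87))/1565 - 4484 = 8*(-87)*(1/1565)*(1 - 174) - 4484 = 8*(-87)*(1/1565)*(-173) - 4484 = 120408/1565 - 4484 = -6897052/1565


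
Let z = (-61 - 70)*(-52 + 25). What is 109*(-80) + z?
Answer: -5183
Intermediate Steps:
z = 3537 (z = -131*(-27) = 3537)
109*(-80) + z = 109*(-80) + 3537 = -8720 + 3537 = -5183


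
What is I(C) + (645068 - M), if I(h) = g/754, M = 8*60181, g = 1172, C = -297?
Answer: 61685326/377 ≈ 1.6362e+5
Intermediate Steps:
M = 481448
I(h) = 586/377 (I(h) = 1172/754 = 1172*(1/754) = 586/377)
I(C) + (645068 - M) = 586/377 + (645068 - 1*481448) = 586/377 + (645068 - 481448) = 586/377 + 163620 = 61685326/377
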